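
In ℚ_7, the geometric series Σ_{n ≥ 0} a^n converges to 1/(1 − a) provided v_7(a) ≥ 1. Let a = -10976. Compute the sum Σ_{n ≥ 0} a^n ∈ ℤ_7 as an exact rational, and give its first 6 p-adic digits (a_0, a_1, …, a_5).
Σ a^n = 1/(1 − a) = 1/10977;  first 6 digits = (1, 0, 0, 3, 2, 6)

v_7(a) = 3 ≥ 1, so the series converges in ℤ_7 to 1/(1 − a) = 1/(1 − (-10976)) = 1/10977. Expand this rational in ℤ_7: compute digits iteratively via d_i = x_i mod 7, x_{i+1} = (x_i − d_i)/7. The first 6 digits are (1, 0, 0, 3, 2, 6).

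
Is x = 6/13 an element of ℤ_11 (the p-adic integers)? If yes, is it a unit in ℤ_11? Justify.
x ∈ ℤ_11^× (unit); v_11(x) = 0

ℤ_11 = {x ∈ ℚ_11 : v_11(x) ≥ 0} and ℤ_11^× = {x ∈ ℤ_11 : v_11(x) = 0}. Here v_11(6/13) = v_11(num) − v_11(den) = 0; compare against these criteria.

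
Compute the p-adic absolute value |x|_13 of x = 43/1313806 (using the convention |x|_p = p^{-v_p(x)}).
|43/1313806|_13 = 28561

Step 1 — compute v_13(x) by factoring powers of 13 out of the numerator and denominator: v_13(43/1313806) = -4. Step 2 — apply |x|_p = p^{-v_p(x)} = 13^{4} = 28561.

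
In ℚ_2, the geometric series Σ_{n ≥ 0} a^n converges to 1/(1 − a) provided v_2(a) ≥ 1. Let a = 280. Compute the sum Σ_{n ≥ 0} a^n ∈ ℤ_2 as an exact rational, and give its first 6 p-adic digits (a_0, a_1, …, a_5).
Σ a^n = 1/(1 − a) = -1/279;  first 6 digits = (1, 0, 0, 1, 1, 0)

v_2(a) = 3 ≥ 1, so the series converges in ℤ_2 to 1/(1 − a) = 1/(1 − 280) = -1/279. Expand this rational in ℤ_2: compute digits iteratively via d_i = x_i mod 2, x_{i+1} = (x_i − d_i)/2. The first 6 digits are (1, 0, 0, 1, 1, 0).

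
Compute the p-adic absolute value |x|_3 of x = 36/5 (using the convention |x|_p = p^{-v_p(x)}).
|36/5|_3 = 1/9

Step 1 — compute v_3(x) by factoring powers of 3 out of the numerator and denominator: v_3(36/5) = 2. Step 2 — apply |x|_p = p^{-v_p(x)} = 3^{-2} = 1/9.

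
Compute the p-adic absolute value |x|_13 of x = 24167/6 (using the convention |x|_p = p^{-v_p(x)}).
|24167/6|_13 = 1/2197

Step 1 — compute v_13(x) by factoring powers of 13 out of the numerator and denominator: v_13(24167/6) = 3. Step 2 — apply |x|_p = p^{-v_p(x)} = 13^{-3} = 1/2197.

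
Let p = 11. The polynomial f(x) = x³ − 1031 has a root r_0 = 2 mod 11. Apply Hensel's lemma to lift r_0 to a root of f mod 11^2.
r_1 = 57 (mod 121)

Hensel: r_{i+1} = r_i − f(r_i)/f′(r_i) mod 11^{i+2}, where f′(x) = 3x². Iterate:
  r_0 = 2 (mod 11)
  r_1 = 57 (mod 121)
Final: r = 57 with f(r) ≡ 0 mod 11^2.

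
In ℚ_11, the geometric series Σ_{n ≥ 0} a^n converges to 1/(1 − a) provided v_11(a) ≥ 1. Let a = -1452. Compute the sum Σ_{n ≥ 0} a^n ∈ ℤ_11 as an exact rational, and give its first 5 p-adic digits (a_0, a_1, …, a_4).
Σ a^n = 1/(1 − a) = 1/1453;  first 5 digits = (1, 0, 10, 9, 0)

v_11(a) = 2 ≥ 1, so the series converges in ℤ_11 to 1/(1 − a) = 1/(1 − (-1452)) = 1/1453. Expand this rational in ℤ_11: compute digits iteratively via d_i = x_i mod 11, x_{i+1} = (x_i − d_i)/11. The first 5 digits are (1, 0, 10, 9, 0).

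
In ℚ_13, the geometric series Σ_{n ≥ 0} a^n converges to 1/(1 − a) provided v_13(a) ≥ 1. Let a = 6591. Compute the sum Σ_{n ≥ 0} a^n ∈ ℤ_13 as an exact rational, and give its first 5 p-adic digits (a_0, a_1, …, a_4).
Σ a^n = 1/(1 − a) = -1/6590;  first 5 digits = (1, 0, 0, 3, 0)

v_13(a) = 3 ≥ 1, so the series converges in ℤ_13 to 1/(1 − a) = 1/(1 − 6591) = -1/6590. Expand this rational in ℤ_13: compute digits iteratively via d_i = x_i mod 13, x_{i+1} = (x_i − d_i)/13. The first 5 digits are (1, 0, 0, 3, 0).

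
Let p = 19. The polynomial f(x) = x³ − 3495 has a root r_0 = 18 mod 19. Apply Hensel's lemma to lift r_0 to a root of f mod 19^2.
r_1 = 322 (mod 361)

Hensel: r_{i+1} = r_i − f(r_i)/f′(r_i) mod 19^{i+2}, where f′(x) = 3x². Iterate:
  r_0 = 18 (mod 19)
  r_1 = 322 (mod 361)
Final: r = 322 with f(r) ≡ 0 mod 19^2.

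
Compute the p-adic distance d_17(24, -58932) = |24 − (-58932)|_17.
d_17(24, -58932) = 1/4913

Step 1 — x − y = 24 − (-58932) = 58956. Step 2 — v_17(58956) = 3 (factor: 58956 = (17^3 · 12); the sign does not affect v_p). Step 3 — |x − y|_17 = 17^{-3} = 1/4913.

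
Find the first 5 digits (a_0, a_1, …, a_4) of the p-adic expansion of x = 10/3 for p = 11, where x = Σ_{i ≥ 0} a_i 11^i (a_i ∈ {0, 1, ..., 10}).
(a_0, …, a_4) = (7, 7, 3, 7, 3)

v_11(10/3) = 0 (numerator and denominator both coprime to 11), so x ∈ ℤ_11^×. Compute digits iteratively via a_i = x_i mod 11, x_{i+1} = (x_i − a_i)/11, with x_0 = x:
  x_0 = 10/3;  a_0 = 7;  x_1 = (x_0 − 7)/11 = -1/3
  x_1 = -1/3;  a_1 = 7;  x_2 = (x_1 − 7)/11 = -2/3
  x_2 = -2/3;  a_2 = 3;  x_3 = (x_2 − 3)/11 = -1/3
  x_3 = -1/3;  a_3 = 7;  x_4 = (x_3 − 7)/11 = -2/3
  x_4 = -2/3;  a_4 = 3;  x_5 = (x_4 − 3)/11 = -1/3
Digits: (7, 7, 3, 7, 3).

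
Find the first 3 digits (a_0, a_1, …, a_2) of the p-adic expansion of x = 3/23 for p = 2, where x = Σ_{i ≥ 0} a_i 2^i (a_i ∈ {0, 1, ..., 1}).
(a_0, …, a_2) = (1, 0, 1)

v_2(3/23) = 0 (numerator and denominator both coprime to 2), so x ∈ ℤ_2^×. Compute digits iteratively via a_i = x_i mod 2, x_{i+1} = (x_i − a_i)/2, with x_0 = x:
  x_0 = 3/23;  a_0 = 1;  x_1 = (x_0 − 1)/2 = -10/23
  x_1 = -10/23;  a_1 = 0;  x_2 = (x_1 − 0)/2 = -5/23
  x_2 = -5/23;  a_2 = 1;  x_3 = (x_2 − 1)/2 = -14/23
Digits: (1, 0, 1).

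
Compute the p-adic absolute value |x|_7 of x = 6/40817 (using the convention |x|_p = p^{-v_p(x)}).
|6/40817|_7 = 2401

Step 1 — compute v_7(x) by factoring powers of 7 out of the numerator and denominator: v_7(6/40817) = -4. Step 2 — apply |x|_p = p^{-v_p(x)} = 7^{4} = 2401.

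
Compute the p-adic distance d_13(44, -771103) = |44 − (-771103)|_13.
d_13(44, -771103) = 1/28561

Step 1 — x − y = 44 − (-771103) = 771147. Step 2 — v_13(771147) = 4 (factor: 771147 = (13^4 · 27); the sign does not affect v_p). Step 3 — |x − y|_13 = 13^{-4} = 1/28561.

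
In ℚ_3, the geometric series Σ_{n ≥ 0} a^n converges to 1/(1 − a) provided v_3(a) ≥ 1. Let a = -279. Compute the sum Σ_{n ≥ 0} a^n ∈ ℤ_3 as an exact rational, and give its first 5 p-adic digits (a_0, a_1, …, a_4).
Σ a^n = 1/(1 − a) = 1/280;  first 5 digits = (1, 0, 2, 1, 0)

v_3(a) = 2 ≥ 1, so the series converges in ℤ_3 to 1/(1 − a) = 1/(1 − (-279)) = 1/280. Expand this rational in ℤ_3: compute digits iteratively via d_i = x_i mod 3, x_{i+1} = (x_i − d_i)/3. The first 5 digits are (1, 0, 2, 1, 0).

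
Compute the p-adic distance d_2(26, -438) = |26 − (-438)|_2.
d_2(26, -438) = 1/16

Step 1 — x − y = 26 − (-438) = 464. Step 2 — v_2(464) = 4 (factor: 464 = (2^4 · 29); the sign does not affect v_p). Step 3 — |x − y|_2 = 2^{-4} = 1/16.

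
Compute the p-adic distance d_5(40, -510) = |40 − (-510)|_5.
d_5(40, -510) = 1/25

Step 1 — x − y = 40 − (-510) = 550. Step 2 — v_5(550) = 2 (factor: 550 = (5^2 · 22); the sign does not affect v_p). Step 3 — |x − y|_5 = 5^{-2} = 1/25.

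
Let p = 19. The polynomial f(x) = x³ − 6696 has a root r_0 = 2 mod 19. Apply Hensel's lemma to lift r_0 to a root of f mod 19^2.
r_1 = 78 (mod 361)

Hensel: r_{i+1} = r_i − f(r_i)/f′(r_i) mod 19^{i+2}, where f′(x) = 3x². Iterate:
  r_0 = 2 (mod 19)
  r_1 = 78 (mod 361)
Final: r = 78 with f(r) ≡ 0 mod 19^2.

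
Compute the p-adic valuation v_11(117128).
v_11(117128) = 4

v_11(n) is the largest exponent k such that 11^k divides n. Factor out: 117128 = 11^4 · 8. (Sign doesn't affect v_p.) So v_11(117128) = 4.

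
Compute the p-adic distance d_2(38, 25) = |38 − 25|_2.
d_2(38, 25) = 1

Step 1 — x − y = 38 − 25 = 13. Step 2 — v_2(13) = 0 (factor: 13 = (2^0 · 13); the sign does not affect v_p). Step 3 — |x − y|_2 = 2^{0} = 1.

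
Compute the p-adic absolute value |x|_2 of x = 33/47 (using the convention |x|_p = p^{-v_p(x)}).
|33/47|_2 = 1

Step 1 — compute v_2(x) by factoring powers of 2 out of the numerator and denominator: v_2(33/47) = 0. Step 2 — apply |x|_p = p^{-v_p(x)} = 2^{0} = 1.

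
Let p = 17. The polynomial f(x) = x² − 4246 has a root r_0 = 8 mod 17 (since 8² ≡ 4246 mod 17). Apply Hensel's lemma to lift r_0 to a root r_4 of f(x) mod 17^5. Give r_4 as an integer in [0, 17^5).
r_4 = 675265 (mod 1419857)

Hensel's recurrence: r_{i+1} = r_i − f(r_i)·(f′(r_i))^{-1} mod 17^{i+2}, with f′(x) = 2x. Iterate:
  r_0 = 8 (mod 17)
  r_1 = 161 (mod 289)
  r_2 = 2184 (mod 4913)
  r_3 = 7097 (mod 83521)
  r_4 = 675265 (mod 1419857)
Final: r_4 = 675265, and one checks f(r_4) ≡ 0 mod 17^5.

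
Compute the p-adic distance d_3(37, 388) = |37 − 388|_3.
d_3(37, 388) = 1/27

Step 1 — x − y = 37 − 388 = -351. Step 2 — v_3(-351) = 3 (factor: -351 = −(3^3 · 13); the sign does not affect v_p). Step 3 — |x − y|_3 = 3^{-3} = 1/27.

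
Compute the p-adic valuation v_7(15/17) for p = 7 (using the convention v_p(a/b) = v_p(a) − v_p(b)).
v_7(15/17) = 0

Factor powers of 7 from the numerator and denominator of the reduced fraction: 15 = 7^0 · 15 and 17 = 7^0 · 17. Apply v_p(a/b) = v_p(a) − v_p(b): v_7(15/17) = 0 − 0 = 0.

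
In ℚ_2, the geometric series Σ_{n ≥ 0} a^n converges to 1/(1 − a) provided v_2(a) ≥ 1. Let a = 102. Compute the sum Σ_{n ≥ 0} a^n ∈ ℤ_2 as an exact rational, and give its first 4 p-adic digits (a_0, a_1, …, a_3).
Σ a^n = 1/(1 − a) = -1/101;  first 4 digits = (1, 1, 0, 0)

v_2(a) = 1 ≥ 1, so the series converges in ℤ_2 to 1/(1 − a) = 1/(1 − 102) = -1/101. Expand this rational in ℤ_2: compute digits iteratively via d_i = x_i mod 2, x_{i+1} = (x_i − d_i)/2. The first 4 digits are (1, 1, 0, 0).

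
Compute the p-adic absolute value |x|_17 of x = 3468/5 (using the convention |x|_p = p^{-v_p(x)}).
|3468/5|_17 = 1/289

Step 1 — compute v_17(x) by factoring powers of 17 out of the numerator and denominator: v_17(3468/5) = 2. Step 2 — apply |x|_p = p^{-v_p(x)} = 17^{-2} = 1/289.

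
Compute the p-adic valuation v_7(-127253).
v_7(-127253) = 4

v_7(n) is the largest exponent k such that 7^k divides n. Factor out: -127253 = -7^4 · 53. (Sign doesn't affect v_p.) So v_7(-127253) = 4.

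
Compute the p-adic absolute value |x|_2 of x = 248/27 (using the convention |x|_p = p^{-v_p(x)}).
|248/27|_2 = 1/8

Step 1 — compute v_2(x) by factoring powers of 2 out of the numerator and denominator: v_2(248/27) = 3. Step 2 — apply |x|_p = p^{-v_p(x)} = 2^{-3} = 1/8.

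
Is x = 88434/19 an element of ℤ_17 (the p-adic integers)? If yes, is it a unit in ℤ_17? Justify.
x ∈ ℤ_17 but not a unit; v_17(x) = 3 > 0

ℤ_17 = {x ∈ ℚ_17 : v_17(x) ≥ 0} and ℤ_17^× = {x ∈ ℤ_17 : v_17(x) = 0}. Here v_17(88434/19) = v_17(num) − v_17(den) = 3; compare against these criteria.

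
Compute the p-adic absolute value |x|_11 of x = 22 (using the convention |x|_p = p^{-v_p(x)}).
|22|_11 = 1/11

Step 1 — compute v_11(x) by factoring powers of 11 out of the numerator and denominator: v_11(22) = 1. Step 2 — apply |x|_p = p^{-v_p(x)} = 11^{-1} = 1/11.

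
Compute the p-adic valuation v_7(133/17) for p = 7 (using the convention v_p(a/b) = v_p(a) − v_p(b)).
v_7(133/17) = 1

Factor powers of 7 from the numerator and denominator of the reduced fraction: 133 = 7^1 · 19 and 17 = 7^0 · 17. Apply v_p(a/b) = v_p(a) − v_p(b): v_7(133/17) = 1 − 0 = 1.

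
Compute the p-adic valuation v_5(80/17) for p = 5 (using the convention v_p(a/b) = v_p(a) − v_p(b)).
v_5(80/17) = 1

Factor powers of 5 from the numerator and denominator of the reduced fraction: 80 = 5^1 · 16 and 17 = 5^0 · 17. Apply v_p(a/b) = v_p(a) − v_p(b): v_5(80/17) = 1 − 0 = 1.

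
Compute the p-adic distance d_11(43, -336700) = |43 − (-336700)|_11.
d_11(43, -336700) = 1/14641

Step 1 — x − y = 43 − (-336700) = 336743. Step 2 — v_11(336743) = 4 (factor: 336743 = (11^4 · 23); the sign does not affect v_p). Step 3 — |x − y|_11 = 11^{-4} = 1/14641.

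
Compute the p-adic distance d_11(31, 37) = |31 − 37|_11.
d_11(31, 37) = 1

Step 1 — x − y = 31 − 37 = -6. Step 2 — v_11(-6) = 0 (factor: -6 = −(11^0 · 6); the sign does not affect v_p). Step 3 — |x − y|_11 = 11^{0} = 1.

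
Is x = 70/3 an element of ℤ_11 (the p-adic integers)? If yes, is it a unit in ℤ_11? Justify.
x ∈ ℤ_11^× (unit); v_11(x) = 0

ℤ_11 = {x ∈ ℚ_11 : v_11(x) ≥ 0} and ℤ_11^× = {x ∈ ℤ_11 : v_11(x) = 0}. Here v_11(70/3) = v_11(num) − v_11(den) = 0; compare against these criteria.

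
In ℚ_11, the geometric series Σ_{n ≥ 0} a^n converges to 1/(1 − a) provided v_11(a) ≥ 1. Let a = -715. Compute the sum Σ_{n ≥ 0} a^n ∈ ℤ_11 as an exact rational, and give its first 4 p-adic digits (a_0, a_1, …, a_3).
Σ a^n = 1/(1 − a) = 1/716;  first 4 digits = (1, 1, 6, 10)

v_11(a) = 1 ≥ 1, so the series converges in ℤ_11 to 1/(1 − a) = 1/(1 − (-715)) = 1/716. Expand this rational in ℤ_11: compute digits iteratively via d_i = x_i mod 11, x_{i+1} = (x_i − d_i)/11. The first 4 digits are (1, 1, 6, 10).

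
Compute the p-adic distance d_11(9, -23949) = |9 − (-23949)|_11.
d_11(9, -23949) = 1/1331

Step 1 — x − y = 9 − (-23949) = 23958. Step 2 — v_11(23958) = 3 (factor: 23958 = (11^3 · 18); the sign does not affect v_p). Step 3 — |x − y|_11 = 11^{-3} = 1/1331.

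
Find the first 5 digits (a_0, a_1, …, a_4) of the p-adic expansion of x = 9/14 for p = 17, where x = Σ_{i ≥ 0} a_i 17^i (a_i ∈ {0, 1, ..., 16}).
(a_0, …, a_4) = (14, 15, 10, 3, 1)

v_17(9/14) = 0 (numerator and denominator both coprime to 17), so x ∈ ℤ_17^×. Compute digits iteratively via a_i = x_i mod 17, x_{i+1} = (x_i − a_i)/17, with x_0 = x:
  x_0 = 9/14;  a_0 = 14;  x_1 = (x_0 − 14)/17 = -11/14
  x_1 = -11/14;  a_1 = 15;  x_2 = (x_1 − 15)/17 = -13/14
  x_2 = -13/14;  a_2 = 10;  x_3 = (x_2 − 10)/17 = -9/14
  x_3 = -9/14;  a_3 = 3;  x_4 = (x_3 − 3)/17 = -3/14
  x_4 = -3/14;  a_4 = 1;  x_5 = (x_4 − 1)/17 = -1/14
Digits: (14, 15, 10, 3, 1).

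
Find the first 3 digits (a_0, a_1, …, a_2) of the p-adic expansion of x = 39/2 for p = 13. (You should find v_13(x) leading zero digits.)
(a_0, …, a_2) = (0, 8, 6)

v_13(39/2) = 1, so a_0 = ... = a_0 = 0. Factor out: x = 13^1 · u with u = 3/2 a unit in ℤ_13. Expand u iteratively via a_{v+i} = u_i mod 13, u_{i+1} = (u_i − a_{v+i})/13:
  u_0 = 3/2;  a_1 = 8;  u_1 = (u_0 − 8)/13 = -1/2
  u_1 = -1/2;  a_2 = 6;  u_2 = (u_1 − 6)/13 = -1/2
Digits: (0, 8, 6).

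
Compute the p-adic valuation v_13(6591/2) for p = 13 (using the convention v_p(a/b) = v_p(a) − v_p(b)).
v_13(6591/2) = 3

Factor powers of 13 from the numerator and denominator of the reduced fraction: 6591 = 13^3 · 3 and 2 = 13^0 · 2. Apply v_p(a/b) = v_p(a) − v_p(b): v_13(6591/2) = 3 − 0 = 3.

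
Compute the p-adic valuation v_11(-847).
v_11(-847) = 2

v_11(n) is the largest exponent k such that 11^k divides n. Factor out: -847 = -11^2 · 7. (Sign doesn't affect v_p.) So v_11(-847) = 2.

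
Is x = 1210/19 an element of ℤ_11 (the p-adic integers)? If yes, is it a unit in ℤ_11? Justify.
x ∈ ℤ_11 but not a unit; v_11(x) = 2 > 0

ℤ_11 = {x ∈ ℚ_11 : v_11(x) ≥ 0} and ℤ_11^× = {x ∈ ℤ_11 : v_11(x) = 0}. Here v_11(1210/19) = v_11(num) − v_11(den) = 2; compare against these criteria.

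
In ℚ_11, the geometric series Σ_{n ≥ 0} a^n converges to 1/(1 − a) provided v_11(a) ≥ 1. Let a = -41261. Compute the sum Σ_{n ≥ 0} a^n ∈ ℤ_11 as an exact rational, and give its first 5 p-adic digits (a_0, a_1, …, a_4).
Σ a^n = 1/(1 − a) = 1/41262;  first 5 digits = (1, 0, 0, 2, 8)

v_11(a) = 3 ≥ 1, so the series converges in ℤ_11 to 1/(1 − a) = 1/(1 − (-41261)) = 1/41262. Expand this rational in ℤ_11: compute digits iteratively via d_i = x_i mod 11, x_{i+1} = (x_i − d_i)/11. The first 5 digits are (1, 0, 0, 2, 8).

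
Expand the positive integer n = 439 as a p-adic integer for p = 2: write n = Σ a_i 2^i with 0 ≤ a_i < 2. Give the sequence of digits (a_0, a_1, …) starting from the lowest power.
(a_0, a_1, …) = (1, 1, 1, 0, 1, 1, 0, 1, 1)

Repeated division by 2 gives the digits low-to-high: 439 = 1 + 1·2^1 + 1·2^2 + 1·2^4 + 1·2^5 + 1·2^7 + 1·2^8. Digit sequence: (1, 1, 1, 0, 1, 1, 0, 1, 1).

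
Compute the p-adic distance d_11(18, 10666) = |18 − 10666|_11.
d_11(18, 10666) = 1/1331

Step 1 — x − y = 18 − 10666 = -10648. Step 2 — v_11(-10648) = 3 (factor: -10648 = −(11^3 · 8); the sign does not affect v_p). Step 3 — |x − y|_11 = 11^{-3} = 1/1331.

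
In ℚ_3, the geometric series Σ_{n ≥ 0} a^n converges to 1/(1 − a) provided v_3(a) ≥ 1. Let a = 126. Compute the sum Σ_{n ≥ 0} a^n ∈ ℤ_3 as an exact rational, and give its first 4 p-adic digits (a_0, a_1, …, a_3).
Σ a^n = 1/(1 − a) = -1/125;  first 4 digits = (1, 0, 2, 1)

v_3(a) = 2 ≥ 1, so the series converges in ℤ_3 to 1/(1 − a) = 1/(1 − 126) = -1/125. Expand this rational in ℤ_3: compute digits iteratively via d_i = x_i mod 3, x_{i+1} = (x_i − d_i)/3. The first 4 digits are (1, 0, 2, 1).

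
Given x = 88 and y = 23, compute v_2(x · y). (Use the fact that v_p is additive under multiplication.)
v_2(2024) = 3

v_p(x) = 3 (factor: 88 = 2^3 · 11); v_p(y) = 0 (factor: 23 = 2^0 · 23). Additivity: v_p(xy) = v_p(x) + v_p(y) = 3 + 0 = 3. (Direct check: xy = 2024 = 2^3 · (253).)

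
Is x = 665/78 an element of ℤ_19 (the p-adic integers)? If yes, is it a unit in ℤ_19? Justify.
x ∈ ℤ_19 but not a unit; v_19(x) = 1 > 0

ℤ_19 = {x ∈ ℚ_19 : v_19(x) ≥ 0} and ℤ_19^× = {x ∈ ℤ_19 : v_19(x) = 0}. Here v_19(665/78) = v_19(num) − v_19(den) = 1; compare against these criteria.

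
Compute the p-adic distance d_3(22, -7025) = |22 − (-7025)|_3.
d_3(22, -7025) = 1/243

Step 1 — x − y = 22 − (-7025) = 7047. Step 2 — v_3(7047) = 5 (factor: 7047 = (3^5 · 29); the sign does not affect v_p). Step 3 — |x − y|_3 = 3^{-5} = 1/243.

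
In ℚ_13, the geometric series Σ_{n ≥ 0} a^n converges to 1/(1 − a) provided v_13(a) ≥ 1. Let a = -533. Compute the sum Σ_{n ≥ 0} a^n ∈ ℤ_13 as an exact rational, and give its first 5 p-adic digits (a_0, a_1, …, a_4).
Σ a^n = 1/(1 − a) = 1/534;  first 5 digits = (1, 11, 0, 4, 2)

v_13(a) = 1 ≥ 1, so the series converges in ℤ_13 to 1/(1 − a) = 1/(1 − (-533)) = 1/534. Expand this rational in ℤ_13: compute digits iteratively via d_i = x_i mod 13, x_{i+1} = (x_i − d_i)/13. The first 5 digits are (1, 11, 0, 4, 2).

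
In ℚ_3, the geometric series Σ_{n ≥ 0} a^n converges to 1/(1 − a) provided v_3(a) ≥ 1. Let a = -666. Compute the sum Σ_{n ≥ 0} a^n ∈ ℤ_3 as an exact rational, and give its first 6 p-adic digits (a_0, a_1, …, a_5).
Σ a^n = 1/(1 − a) = 1/667;  first 6 digits = (1, 0, 1, 2, 1, 1)

v_3(a) = 2 ≥ 1, so the series converges in ℤ_3 to 1/(1 − a) = 1/(1 − (-666)) = 1/667. Expand this rational in ℤ_3: compute digits iteratively via d_i = x_i mod 3, x_{i+1} = (x_i − d_i)/3. The first 6 digits are (1, 0, 1, 2, 1, 1).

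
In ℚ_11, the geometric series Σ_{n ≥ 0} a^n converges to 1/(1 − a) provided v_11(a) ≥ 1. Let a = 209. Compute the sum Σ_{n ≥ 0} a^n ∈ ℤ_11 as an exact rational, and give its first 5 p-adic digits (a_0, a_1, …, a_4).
Σ a^n = 1/(1 − a) = -1/208;  first 5 digits = (1, 8, 10, 5, 3)

v_11(a) = 1 ≥ 1, so the series converges in ℤ_11 to 1/(1 − a) = 1/(1 − 209) = -1/208. Expand this rational in ℤ_11: compute digits iteratively via d_i = x_i mod 11, x_{i+1} = (x_i − d_i)/11. The first 5 digits are (1, 8, 10, 5, 3).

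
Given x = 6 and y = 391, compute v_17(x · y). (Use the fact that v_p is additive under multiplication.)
v_17(2346) = 1

v_p(x) = 0 (factor: 6 = 17^0 · 6); v_p(y) = 1 (factor: 391 = 17^1 · 23). Additivity: v_p(xy) = v_p(x) + v_p(y) = 0 + 1 = 1. (Direct check: xy = 2346 = 17^1 · (138).)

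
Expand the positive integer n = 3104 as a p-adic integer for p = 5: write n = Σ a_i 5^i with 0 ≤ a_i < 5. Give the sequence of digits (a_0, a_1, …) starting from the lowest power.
(a_0, a_1, …) = (4, 0, 4, 4, 4)

Repeated division by 5 gives the digits low-to-high: 3104 = 4 + 4·5^2 + 4·5^3 + 4·5^4. Digit sequence: (4, 0, 4, 4, 4).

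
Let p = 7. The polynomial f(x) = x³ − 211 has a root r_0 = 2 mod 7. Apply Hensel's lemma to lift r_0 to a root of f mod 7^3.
r_2 = 170 (mod 343)

Hensel: r_{i+1} = r_i − f(r_i)/f′(r_i) mod 7^{i+2}, where f′(x) = 3x². Iterate:
  r_0 = 2 (mod 7)
  r_1 = 23 (mod 49)
  r_2 = 170 (mod 343)
Final: r = 170 with f(r) ≡ 0 mod 7^3.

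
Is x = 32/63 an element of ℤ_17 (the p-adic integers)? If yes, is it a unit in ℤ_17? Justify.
x ∈ ℤ_17^× (unit); v_17(x) = 0

ℤ_17 = {x ∈ ℚ_17 : v_17(x) ≥ 0} and ℤ_17^× = {x ∈ ℤ_17 : v_17(x) = 0}. Here v_17(32/63) = v_17(num) − v_17(den) = 0; compare against these criteria.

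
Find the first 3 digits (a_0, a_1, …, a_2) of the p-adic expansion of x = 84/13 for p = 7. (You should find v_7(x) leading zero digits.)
(a_0, …, a_2) = (0, 2, 2)

v_7(84/13) = 1, so a_0 = ... = a_0 = 0. Factor out: x = 7^1 · u with u = 12/13 a unit in ℤ_7. Expand u iteratively via a_{v+i} = u_i mod 7, u_{i+1} = (u_i − a_{v+i})/7:
  u_0 = 12/13;  a_1 = 2;  u_1 = (u_0 − 2)/7 = -2/13
  u_1 = -2/13;  a_2 = 2;  u_2 = (u_1 − 2)/7 = -4/13
Digits: (0, 2, 2).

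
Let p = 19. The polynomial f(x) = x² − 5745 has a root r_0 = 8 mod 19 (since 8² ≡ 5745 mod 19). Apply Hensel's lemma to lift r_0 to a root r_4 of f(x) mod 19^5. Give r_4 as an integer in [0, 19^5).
r_4 = 1341997 (mod 2476099)

Hensel's recurrence: r_{i+1} = r_i − f(r_i)·(f′(r_i))^{-1} mod 19^{i+2}, with f′(x) = 2x. Iterate:
  r_0 = 8 (mod 19)
  r_1 = 160 (mod 361)
  r_2 = 4492 (mod 6859)
  r_3 = 38787 (mod 130321)
  r_4 = 1341997 (mod 2476099)
Final: r_4 = 1341997, and one checks f(r_4) ≡ 0 mod 19^5.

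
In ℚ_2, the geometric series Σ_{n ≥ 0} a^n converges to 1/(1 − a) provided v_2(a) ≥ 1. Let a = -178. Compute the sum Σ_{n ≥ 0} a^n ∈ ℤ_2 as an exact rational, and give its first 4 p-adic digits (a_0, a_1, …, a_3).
Σ a^n = 1/(1 − a) = 1/179;  first 4 digits = (1, 1, 0, 1)

v_2(a) = 1 ≥ 1, so the series converges in ℤ_2 to 1/(1 − a) = 1/(1 − (-178)) = 1/179. Expand this rational in ℤ_2: compute digits iteratively via d_i = x_i mod 2, x_{i+1} = (x_i − d_i)/2. The first 4 digits are (1, 1, 0, 1).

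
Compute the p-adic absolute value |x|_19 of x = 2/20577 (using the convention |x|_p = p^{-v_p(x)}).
|2/20577|_19 = 6859

Step 1 — compute v_19(x) by factoring powers of 19 out of the numerator and denominator: v_19(2/20577) = -3. Step 2 — apply |x|_p = p^{-v_p(x)} = 19^{3} = 6859.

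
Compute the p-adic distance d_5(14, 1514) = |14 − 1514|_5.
d_5(14, 1514) = 1/125

Step 1 — x − y = 14 − 1514 = -1500. Step 2 — v_5(-1500) = 3 (factor: -1500 = −(5^3 · 12); the sign does not affect v_p). Step 3 — |x − y|_5 = 5^{-3} = 1/125.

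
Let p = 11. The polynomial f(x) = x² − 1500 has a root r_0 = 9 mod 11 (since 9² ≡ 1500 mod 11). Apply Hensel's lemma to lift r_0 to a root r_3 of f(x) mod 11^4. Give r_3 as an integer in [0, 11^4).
r_3 = 10635 (mod 14641)

Hensel's recurrence: r_{i+1} = r_i − f(r_i)·(f′(r_i))^{-1} mod 11^{i+2}, with f′(x) = 2x. Iterate:
  r_0 = 9 (mod 11)
  r_1 = 108 (mod 121)
  r_2 = 1318 (mod 1331)
  r_3 = 10635 (mod 14641)
Final: r_3 = 10635, and one checks f(r_3) ≡ 0 mod 11^4.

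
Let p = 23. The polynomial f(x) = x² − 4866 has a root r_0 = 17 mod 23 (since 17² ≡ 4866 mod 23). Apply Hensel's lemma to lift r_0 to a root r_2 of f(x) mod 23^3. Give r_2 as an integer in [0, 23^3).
r_2 = 7262 (mod 12167)

Hensel's recurrence: r_{i+1} = r_i − f(r_i)·(f′(r_i))^{-1} mod 23^{i+2}, with f′(x) = 2x. Iterate:
  r_0 = 17 (mod 23)
  r_1 = 385 (mod 529)
  r_2 = 7262 (mod 12167)
Final: r_2 = 7262, and one checks f(r_2) ≡ 0 mod 23^3.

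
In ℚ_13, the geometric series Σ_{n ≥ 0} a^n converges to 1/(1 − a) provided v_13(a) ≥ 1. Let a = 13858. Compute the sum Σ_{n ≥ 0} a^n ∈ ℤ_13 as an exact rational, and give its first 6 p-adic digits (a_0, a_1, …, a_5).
Σ a^n = 1/(1 − a) = -1/13857;  first 6 digits = (1, 0, 4, 6, 3, 10)

v_13(a) = 2 ≥ 1, so the series converges in ℤ_13 to 1/(1 − a) = 1/(1 − 13858) = -1/13857. Expand this rational in ℤ_13: compute digits iteratively via d_i = x_i mod 13, x_{i+1} = (x_i − d_i)/13. The first 6 digits are (1, 0, 4, 6, 3, 10).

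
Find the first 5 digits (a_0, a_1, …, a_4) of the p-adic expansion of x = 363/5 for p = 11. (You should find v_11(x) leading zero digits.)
(a_0, …, a_4) = (0, 0, 5, 4, 4)

v_11(363/5) = 2, so a_0 = ... = a_1 = 0. Factor out: x = 11^2 · u with u = 3/5 a unit in ℤ_11. Expand u iteratively via a_{v+i} = u_i mod 11, u_{i+1} = (u_i − a_{v+i})/11:
  u_0 = 3/5;  a_2 = 5;  u_1 = (u_0 − 5)/11 = -2/5
  u_1 = -2/5;  a_3 = 4;  u_2 = (u_1 − 4)/11 = -2/5
  u_2 = -2/5;  a_4 = 4;  u_3 = (u_2 − 4)/11 = -2/5
Digits: (0, 0, 5, 4, 4).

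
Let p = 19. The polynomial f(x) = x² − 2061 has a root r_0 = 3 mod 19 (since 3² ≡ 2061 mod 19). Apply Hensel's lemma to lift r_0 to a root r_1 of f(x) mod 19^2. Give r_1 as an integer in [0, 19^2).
r_1 = 345 (mod 361)

Hensel's recurrence: r_{i+1} = r_i − f(r_i)·(f′(r_i))^{-1} mod 19^{i+2}, with f′(x) = 2x. Iterate:
  r_0 = 3 (mod 19)
  r_1 = 345 (mod 361)
Final: r_1 = 345, and one checks f(r_1) ≡ 0 mod 19^2.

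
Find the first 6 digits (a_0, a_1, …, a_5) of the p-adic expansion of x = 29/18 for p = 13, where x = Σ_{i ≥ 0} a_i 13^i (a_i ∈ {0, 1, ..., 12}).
(a_0, …, a_5) = (11, 0, 5, 9, 0, 5)

v_13(29/18) = 0 (numerator and denominator both coprime to 13), so x ∈ ℤ_13^×. Compute digits iteratively via a_i = x_i mod 13, x_{i+1} = (x_i − a_i)/13, with x_0 = x:
  x_0 = 29/18;  a_0 = 11;  x_1 = (x_0 − 11)/13 = -13/18
  x_1 = -13/18;  a_1 = 0;  x_2 = (x_1 − 0)/13 = -1/18
  x_2 = -1/18;  a_2 = 5;  x_3 = (x_2 − 5)/13 = -7/18
  x_3 = -7/18;  a_3 = 9;  x_4 = (x_3 − 9)/13 = -13/18
  x_4 = -13/18;  a_4 = 0;  x_5 = (x_4 − 0)/13 = -1/18
  x_5 = -1/18;  a_5 = 5;  x_6 = (x_5 − 5)/13 = -7/18
Digits: (11, 0, 5, 9, 0, 5).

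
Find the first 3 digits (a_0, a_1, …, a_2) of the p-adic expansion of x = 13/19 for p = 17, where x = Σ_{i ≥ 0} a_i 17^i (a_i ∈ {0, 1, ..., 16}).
(a_0, …, a_2) = (15, 9, 3)

v_17(13/19) = 0 (numerator and denominator both coprime to 17), so x ∈ ℤ_17^×. Compute digits iteratively via a_i = x_i mod 17, x_{i+1} = (x_i − a_i)/17, with x_0 = x:
  x_0 = 13/19;  a_0 = 15;  x_1 = (x_0 − 15)/17 = -16/19
  x_1 = -16/19;  a_1 = 9;  x_2 = (x_1 − 9)/17 = -11/19
  x_2 = -11/19;  a_2 = 3;  x_3 = (x_2 − 3)/17 = -4/19
Digits: (15, 9, 3).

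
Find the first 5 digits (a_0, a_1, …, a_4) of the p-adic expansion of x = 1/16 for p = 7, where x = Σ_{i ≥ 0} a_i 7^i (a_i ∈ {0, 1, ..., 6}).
(a_0, …, a_4) = (4, 6, 3, 6, 3)

v_7(1/16) = 0 (numerator and denominator both coprime to 7), so x ∈ ℤ_7^×. Compute digits iteratively via a_i = x_i mod 7, x_{i+1} = (x_i − a_i)/7, with x_0 = x:
  x_0 = 1/16;  a_0 = 4;  x_1 = (x_0 − 4)/7 = -9/16
  x_1 = -9/16;  a_1 = 6;  x_2 = (x_1 − 6)/7 = -15/16
  x_2 = -15/16;  a_2 = 3;  x_3 = (x_2 − 3)/7 = -9/16
  x_3 = -9/16;  a_3 = 6;  x_4 = (x_3 − 6)/7 = -15/16
  x_4 = -15/16;  a_4 = 3;  x_5 = (x_4 − 3)/7 = -9/16
Digits: (4, 6, 3, 6, 3).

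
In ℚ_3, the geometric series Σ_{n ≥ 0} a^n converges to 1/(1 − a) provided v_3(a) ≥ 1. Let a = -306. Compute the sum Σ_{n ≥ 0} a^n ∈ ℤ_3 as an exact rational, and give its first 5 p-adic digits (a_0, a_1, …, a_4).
Σ a^n = 1/(1 − a) = 1/307;  first 5 digits = (1, 0, 2, 0, 0)

v_3(a) = 2 ≥ 1, so the series converges in ℤ_3 to 1/(1 − a) = 1/(1 − (-306)) = 1/307. Expand this rational in ℤ_3: compute digits iteratively via d_i = x_i mod 3, x_{i+1} = (x_i − d_i)/3. The first 5 digits are (1, 0, 2, 0, 0).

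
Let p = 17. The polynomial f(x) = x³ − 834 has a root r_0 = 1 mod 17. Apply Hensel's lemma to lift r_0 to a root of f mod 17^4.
r_3 = 65111 (mod 83521)

Hensel: r_{i+1} = r_i − f(r_i)/f′(r_i) mod 17^{i+2}, where f′(x) = 3x². Iterate:
  r_0 = 1 (mod 17)
  r_1 = 86 (mod 289)
  r_2 = 1242 (mod 4913)
  r_3 = 65111 (mod 83521)
Final: r = 65111 with f(r) ≡ 0 mod 17^4.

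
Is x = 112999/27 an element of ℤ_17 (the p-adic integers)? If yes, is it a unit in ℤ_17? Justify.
x ∈ ℤ_17 but not a unit; v_17(x) = 3 > 0

ℤ_17 = {x ∈ ℚ_17 : v_17(x) ≥ 0} and ℤ_17^× = {x ∈ ℤ_17 : v_17(x) = 0}. Here v_17(112999/27) = v_17(num) − v_17(den) = 3; compare against these criteria.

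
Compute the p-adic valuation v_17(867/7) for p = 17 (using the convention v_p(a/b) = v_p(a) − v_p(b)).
v_17(867/7) = 2

Factor powers of 17 from the numerator and denominator of the reduced fraction: 867 = 17^2 · 3 and 7 = 17^0 · 7. Apply v_p(a/b) = v_p(a) − v_p(b): v_17(867/7) = 2 − 0 = 2.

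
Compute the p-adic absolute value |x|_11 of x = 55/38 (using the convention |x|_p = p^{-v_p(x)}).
|55/38|_11 = 1/11

Step 1 — compute v_11(x) by factoring powers of 11 out of the numerator and denominator: v_11(55/38) = 1. Step 2 — apply |x|_p = p^{-v_p(x)} = 11^{-1} = 1/11.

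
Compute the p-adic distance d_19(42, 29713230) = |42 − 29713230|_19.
d_19(42, 29713230) = 1/2476099

Step 1 — x − y = 42 − 29713230 = -29713188. Step 2 — v_19(-29713188) = 5 (factor: -29713188 = −(19^5 · 12); the sign does not affect v_p). Step 3 — |x − y|_19 = 19^{-5} = 1/2476099.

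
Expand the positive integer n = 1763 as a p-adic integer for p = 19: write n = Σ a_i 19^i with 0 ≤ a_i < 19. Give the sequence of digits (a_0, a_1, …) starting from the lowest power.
(a_0, a_1, …) = (15, 16, 4)

Repeated division by 19 gives the digits low-to-high: 1763 = 15 + 16·19^1 + 4·19^2. Digit sequence: (15, 16, 4).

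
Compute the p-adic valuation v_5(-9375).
v_5(-9375) = 5

v_5(n) is the largest exponent k such that 5^k divides n. Factor out: -9375 = -5^5 · 3. (Sign doesn't affect v_p.) So v_5(-9375) = 5.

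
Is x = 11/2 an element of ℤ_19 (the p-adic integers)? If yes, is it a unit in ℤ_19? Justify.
x ∈ ℤ_19^× (unit); v_19(x) = 0

ℤ_19 = {x ∈ ℚ_19 : v_19(x) ≥ 0} and ℤ_19^× = {x ∈ ℤ_19 : v_19(x) = 0}. Here v_19(11/2) = v_19(num) − v_19(den) = 0; compare against these criteria.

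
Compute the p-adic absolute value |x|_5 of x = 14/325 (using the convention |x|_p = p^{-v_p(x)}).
|14/325|_5 = 25

Step 1 — compute v_5(x) by factoring powers of 5 out of the numerator and denominator: v_5(14/325) = -2. Step 2 — apply |x|_p = p^{-v_p(x)} = 5^{2} = 25.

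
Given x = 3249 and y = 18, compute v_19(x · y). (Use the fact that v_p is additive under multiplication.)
v_19(58482) = 2

v_p(x) = 2 (factor: 3249 = 19^2 · 9); v_p(y) = 0 (factor: 18 = 19^0 · 18). Additivity: v_p(xy) = v_p(x) + v_p(y) = 2 + 0 = 2. (Direct check: xy = 58482 = 19^2 · (162).)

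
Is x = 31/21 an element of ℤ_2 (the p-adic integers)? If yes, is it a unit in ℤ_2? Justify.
x ∈ ℤ_2^× (unit); v_2(x) = 0

ℤ_2 = {x ∈ ℚ_2 : v_2(x) ≥ 0} and ℤ_2^× = {x ∈ ℤ_2 : v_2(x) = 0}. Here v_2(31/21) = v_2(num) − v_2(den) = 0; compare against these criteria.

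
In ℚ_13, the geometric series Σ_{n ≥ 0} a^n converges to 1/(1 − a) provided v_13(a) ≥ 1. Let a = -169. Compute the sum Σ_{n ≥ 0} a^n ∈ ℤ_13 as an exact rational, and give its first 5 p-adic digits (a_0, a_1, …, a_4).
Σ a^n = 1/(1 − a) = 1/170;  first 5 digits = (1, 0, 12, 12, 0)

v_13(a) = 2 ≥ 1, so the series converges in ℤ_13 to 1/(1 − a) = 1/(1 − (-169)) = 1/170. Expand this rational in ℤ_13: compute digits iteratively via d_i = x_i mod 13, x_{i+1} = (x_i − d_i)/13. The first 5 digits are (1, 0, 12, 12, 0).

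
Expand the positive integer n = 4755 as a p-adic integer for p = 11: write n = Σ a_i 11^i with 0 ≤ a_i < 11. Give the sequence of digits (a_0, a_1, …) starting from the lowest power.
(a_0, a_1, …) = (3, 3, 6, 3)

Repeated division by 11 gives the digits low-to-high: 4755 = 3 + 3·11^1 + 6·11^2 + 3·11^3. Digit sequence: (3, 3, 6, 3).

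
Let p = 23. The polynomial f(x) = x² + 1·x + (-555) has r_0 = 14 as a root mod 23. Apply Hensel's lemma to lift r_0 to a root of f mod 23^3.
r_2 = 11974 (mod 12167)

Hensel: r_{i+1} = r_i − f(r_i)·(f′(r_i))^{-1} mod 23^{i+2}, f′(x) = 2x + 1. Iterate:
  r_0 = 14 (mod 23)
  r_1 = 336 (mod 529)
  r_2 = 11974 (mod 12167)
Final: r = 11974 satisfies f(r) ≡ 0 mod 23^3.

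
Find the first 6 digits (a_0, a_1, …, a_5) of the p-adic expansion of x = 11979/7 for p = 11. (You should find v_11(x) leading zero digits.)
(a_0, …, a_5) = (0, 0, 0, 6, 9, 7)

v_11(11979/7) = 3, so a_0 = ... = a_2 = 0. Factor out: x = 11^3 · u with u = 9/7 a unit in ℤ_11. Expand u iteratively via a_{v+i} = u_i mod 11, u_{i+1} = (u_i − a_{v+i})/11:
  u_0 = 9/7;  a_3 = 6;  u_1 = (u_0 − 6)/11 = -3/7
  u_1 = -3/7;  a_4 = 9;  u_2 = (u_1 − 9)/11 = -6/7
  u_2 = -6/7;  a_5 = 7;  u_3 = (u_2 − 7)/11 = -5/7
Digits: (0, 0, 0, 6, 9, 7).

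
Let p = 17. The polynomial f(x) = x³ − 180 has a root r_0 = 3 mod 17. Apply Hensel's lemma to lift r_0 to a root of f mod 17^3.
r_2 = 4729 (mod 4913)

Hensel: r_{i+1} = r_i − f(r_i)/f′(r_i) mod 17^{i+2}, where f′(x) = 3x². Iterate:
  r_0 = 3 (mod 17)
  r_1 = 105 (mod 289)
  r_2 = 4729 (mod 4913)
Final: r = 4729 with f(r) ≡ 0 mod 17^3.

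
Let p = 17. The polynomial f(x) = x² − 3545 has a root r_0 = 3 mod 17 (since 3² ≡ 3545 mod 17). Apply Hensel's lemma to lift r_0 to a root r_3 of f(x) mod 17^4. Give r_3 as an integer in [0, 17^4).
r_3 = 49337 (mod 83521)

Hensel's recurrence: r_{i+1} = r_i − f(r_i)·(f′(r_i))^{-1} mod 17^{i+2}, with f′(x) = 2x. Iterate:
  r_0 = 3 (mod 17)
  r_1 = 207 (mod 289)
  r_2 = 207 (mod 4913)
  r_3 = 49337 (mod 83521)
Final: r_3 = 49337, and one checks f(r_3) ≡ 0 mod 17^4.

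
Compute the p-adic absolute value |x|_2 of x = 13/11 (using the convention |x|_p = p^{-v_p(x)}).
|13/11|_2 = 1

Step 1 — compute v_2(x) by factoring powers of 2 out of the numerator and denominator: v_2(13/11) = 0. Step 2 — apply |x|_p = p^{-v_p(x)} = 2^{0} = 1.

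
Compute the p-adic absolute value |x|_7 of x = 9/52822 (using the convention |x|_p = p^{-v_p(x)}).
|9/52822|_7 = 2401

Step 1 — compute v_7(x) by factoring powers of 7 out of the numerator and denominator: v_7(9/52822) = -4. Step 2 — apply |x|_p = p^{-v_p(x)} = 7^{4} = 2401.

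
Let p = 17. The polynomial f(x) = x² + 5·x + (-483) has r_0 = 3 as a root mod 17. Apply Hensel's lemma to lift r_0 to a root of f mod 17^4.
r_3 = 14810 (mod 83521)

Hensel: r_{i+1} = r_i − f(r_i)·(f′(r_i))^{-1} mod 17^{i+2}, f′(x) = 2x + 5. Iterate:
  r_0 = 3 (mod 17)
  r_1 = 71 (mod 289)
  r_2 = 71 (mod 4913)
  r_3 = 14810 (mod 83521)
Final: r = 14810 satisfies f(r) ≡ 0 mod 17^4.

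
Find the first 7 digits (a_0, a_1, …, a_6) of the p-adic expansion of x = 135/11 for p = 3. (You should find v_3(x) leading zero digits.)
(a_0, …, a_6) = (0, 0, 0, 1, 2, 2, 1)

v_3(135/11) = 3, so a_0 = ... = a_2 = 0. Factor out: x = 3^3 · u with u = 5/11 a unit in ℤ_3. Expand u iteratively via a_{v+i} = u_i mod 3, u_{i+1} = (u_i − a_{v+i})/3:
  u_0 = 5/11;  a_3 = 1;  u_1 = (u_0 − 1)/3 = -2/11
  u_1 = -2/11;  a_4 = 2;  u_2 = (u_1 − 2)/3 = -8/11
  u_2 = -8/11;  a_5 = 2;  u_3 = (u_2 − 2)/3 = -10/11
  u_3 = -10/11;  a_6 = 1;  u_4 = (u_3 − 1)/3 = -7/11
Digits: (0, 0, 0, 1, 2, 2, 1).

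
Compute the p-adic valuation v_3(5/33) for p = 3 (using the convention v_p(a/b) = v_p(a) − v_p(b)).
v_3(5/33) = -1

Factor powers of 3 from the numerator and denominator of the reduced fraction: 5 = 3^0 · 5 and 33 = 3^1 · 11. Apply v_p(a/b) = v_p(a) − v_p(b): v_3(5/33) = 0 − 1 = -1.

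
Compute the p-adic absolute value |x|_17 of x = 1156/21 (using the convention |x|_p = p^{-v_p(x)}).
|1156/21|_17 = 1/289

Step 1 — compute v_17(x) by factoring powers of 17 out of the numerator and denominator: v_17(1156/21) = 2. Step 2 — apply |x|_p = p^{-v_p(x)} = 17^{-2} = 1/289.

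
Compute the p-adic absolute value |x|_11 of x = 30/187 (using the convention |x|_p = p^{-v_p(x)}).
|30/187|_11 = 11

Step 1 — compute v_11(x) by factoring powers of 11 out of the numerator and denominator: v_11(30/187) = -1. Step 2 — apply |x|_p = p^{-v_p(x)} = 11^{1} = 11.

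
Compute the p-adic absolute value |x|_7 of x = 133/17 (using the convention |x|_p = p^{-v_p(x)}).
|133/17|_7 = 1/7

Step 1 — compute v_7(x) by factoring powers of 7 out of the numerator and denominator: v_7(133/17) = 1. Step 2 — apply |x|_p = p^{-v_p(x)} = 7^{-1} = 1/7.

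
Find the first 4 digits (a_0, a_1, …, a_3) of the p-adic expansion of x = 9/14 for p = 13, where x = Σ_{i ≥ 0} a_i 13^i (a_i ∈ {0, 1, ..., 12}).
(a_0, …, a_3) = (9, 4, 8, 4)

v_13(9/14) = 0 (numerator and denominator both coprime to 13), so x ∈ ℤ_13^×. Compute digits iteratively via a_i = x_i mod 13, x_{i+1} = (x_i − a_i)/13, with x_0 = x:
  x_0 = 9/14;  a_0 = 9;  x_1 = (x_0 − 9)/13 = -9/14
  x_1 = -9/14;  a_1 = 4;  x_2 = (x_1 − 4)/13 = -5/14
  x_2 = -5/14;  a_2 = 8;  x_3 = (x_2 − 8)/13 = -9/14
  x_3 = -9/14;  a_3 = 4;  x_4 = (x_3 − 4)/13 = -5/14
Digits: (9, 4, 8, 4).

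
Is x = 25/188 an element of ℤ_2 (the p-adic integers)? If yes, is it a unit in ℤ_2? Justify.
x ∉ ℤ_2 (v_2(x) = -2 < 0)

ℤ_2 = {x ∈ ℚ_2 : v_2(x) ≥ 0} and ℤ_2^× = {x ∈ ℤ_2 : v_2(x) = 0}. Here v_2(25/188) = v_2(num) − v_2(den) = -2; compare against these criteria.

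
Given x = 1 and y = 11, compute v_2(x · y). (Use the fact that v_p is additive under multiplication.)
v_2(11) = 0

v_p(x) = 0 (factor: 1 = 2^0 · 1); v_p(y) = 0 (factor: 11 = 2^0 · 11). Additivity: v_p(xy) = v_p(x) + v_p(y) = 0 + 0 = 0. (Direct check: xy = 11 = 2^0 · (11).)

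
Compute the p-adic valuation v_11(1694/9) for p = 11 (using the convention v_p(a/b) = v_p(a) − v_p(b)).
v_11(1694/9) = 2

Factor powers of 11 from the numerator and denominator of the reduced fraction: 1694 = 11^2 · 14 and 9 = 11^0 · 9. Apply v_p(a/b) = v_p(a) − v_p(b): v_11(1694/9) = 2 − 0 = 2.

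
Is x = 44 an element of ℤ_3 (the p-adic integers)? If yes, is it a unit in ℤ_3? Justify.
x ∈ ℤ_3^× (unit); v_3(x) = 0

ℤ_3 = {x ∈ ℚ_3 : v_3(x) ≥ 0} and ℤ_3^× = {x ∈ ℤ_3 : v_3(x) = 0}. Here v_3(44) = v_3(num) − v_3(den) = 0; compare against these criteria.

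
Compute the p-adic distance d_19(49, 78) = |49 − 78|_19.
d_19(49, 78) = 1

Step 1 — x − y = 49 − 78 = -29. Step 2 — v_19(-29) = 0 (factor: -29 = −(19^0 · 29); the sign does not affect v_p). Step 3 — |x − y|_19 = 19^{0} = 1.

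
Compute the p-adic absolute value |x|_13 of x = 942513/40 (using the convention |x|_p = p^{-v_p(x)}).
|942513/40|_13 = 1/28561

Step 1 — compute v_13(x) by factoring powers of 13 out of the numerator and denominator: v_13(942513/40) = 4. Step 2 — apply |x|_p = p^{-v_p(x)} = 13^{-4} = 1/28561.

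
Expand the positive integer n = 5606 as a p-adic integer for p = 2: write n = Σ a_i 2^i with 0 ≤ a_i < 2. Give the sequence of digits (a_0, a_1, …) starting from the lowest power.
(a_0, a_1, …) = (0, 1, 1, 0, 0, 1, 1, 1, 1, 0, 1, 0, 1)

Repeated division by 2 gives the digits low-to-high: 5606 = 1·2^1 + 1·2^2 + 1·2^5 + 1·2^6 + 1·2^7 + 1·2^8 + 1·2^10 + 1·2^12. Digit sequence: (0, 1, 1, 0, 0, 1, 1, 1, 1, 0, 1, 0, 1).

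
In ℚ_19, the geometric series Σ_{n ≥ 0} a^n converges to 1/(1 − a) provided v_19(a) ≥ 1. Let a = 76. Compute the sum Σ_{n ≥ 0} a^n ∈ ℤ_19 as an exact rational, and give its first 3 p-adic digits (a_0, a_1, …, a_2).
Σ a^n = 1/(1 − a) = -1/75;  first 3 digits = (1, 4, 16)

v_19(a) = 1 ≥ 1, so the series converges in ℤ_19 to 1/(1 − a) = 1/(1 − 76) = -1/75. Expand this rational in ℤ_19: compute digits iteratively via d_i = x_i mod 19, x_{i+1} = (x_i − d_i)/19. The first 3 digits are (1, 4, 16).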